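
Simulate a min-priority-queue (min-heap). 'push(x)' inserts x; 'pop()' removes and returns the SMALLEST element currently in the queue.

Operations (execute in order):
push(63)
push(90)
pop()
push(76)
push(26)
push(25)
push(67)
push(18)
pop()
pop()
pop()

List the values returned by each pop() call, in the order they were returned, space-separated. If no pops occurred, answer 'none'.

Answer: 63 18 25 26

Derivation:
push(63): heap contents = [63]
push(90): heap contents = [63, 90]
pop() → 63: heap contents = [90]
push(76): heap contents = [76, 90]
push(26): heap contents = [26, 76, 90]
push(25): heap contents = [25, 26, 76, 90]
push(67): heap contents = [25, 26, 67, 76, 90]
push(18): heap contents = [18, 25, 26, 67, 76, 90]
pop() → 18: heap contents = [25, 26, 67, 76, 90]
pop() → 25: heap contents = [26, 67, 76, 90]
pop() → 26: heap contents = [67, 76, 90]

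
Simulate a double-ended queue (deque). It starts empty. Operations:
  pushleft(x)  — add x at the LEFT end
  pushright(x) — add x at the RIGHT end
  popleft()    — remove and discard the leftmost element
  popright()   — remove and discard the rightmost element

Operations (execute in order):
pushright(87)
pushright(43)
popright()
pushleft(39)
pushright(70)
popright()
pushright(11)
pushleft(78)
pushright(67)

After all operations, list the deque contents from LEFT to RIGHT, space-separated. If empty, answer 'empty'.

pushright(87): [87]
pushright(43): [87, 43]
popright(): [87]
pushleft(39): [39, 87]
pushright(70): [39, 87, 70]
popright(): [39, 87]
pushright(11): [39, 87, 11]
pushleft(78): [78, 39, 87, 11]
pushright(67): [78, 39, 87, 11, 67]

Answer: 78 39 87 11 67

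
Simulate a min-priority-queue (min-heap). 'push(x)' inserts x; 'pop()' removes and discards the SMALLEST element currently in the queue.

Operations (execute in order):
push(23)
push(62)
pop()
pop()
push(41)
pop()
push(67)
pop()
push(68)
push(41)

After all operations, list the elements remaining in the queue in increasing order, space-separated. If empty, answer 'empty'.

Answer: 41 68

Derivation:
push(23): heap contents = [23]
push(62): heap contents = [23, 62]
pop() → 23: heap contents = [62]
pop() → 62: heap contents = []
push(41): heap contents = [41]
pop() → 41: heap contents = []
push(67): heap contents = [67]
pop() → 67: heap contents = []
push(68): heap contents = [68]
push(41): heap contents = [41, 68]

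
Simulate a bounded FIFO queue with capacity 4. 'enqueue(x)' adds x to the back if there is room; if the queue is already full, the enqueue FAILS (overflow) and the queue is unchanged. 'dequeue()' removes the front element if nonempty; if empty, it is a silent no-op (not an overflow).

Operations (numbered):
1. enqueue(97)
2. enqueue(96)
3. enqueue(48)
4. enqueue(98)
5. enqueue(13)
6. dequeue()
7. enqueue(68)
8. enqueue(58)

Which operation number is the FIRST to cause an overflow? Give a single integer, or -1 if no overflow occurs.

Answer: 5

Derivation:
1. enqueue(97): size=1
2. enqueue(96): size=2
3. enqueue(48): size=3
4. enqueue(98): size=4
5. enqueue(13): size=4=cap → OVERFLOW (fail)
6. dequeue(): size=3
7. enqueue(68): size=4
8. enqueue(58): size=4=cap → OVERFLOW (fail)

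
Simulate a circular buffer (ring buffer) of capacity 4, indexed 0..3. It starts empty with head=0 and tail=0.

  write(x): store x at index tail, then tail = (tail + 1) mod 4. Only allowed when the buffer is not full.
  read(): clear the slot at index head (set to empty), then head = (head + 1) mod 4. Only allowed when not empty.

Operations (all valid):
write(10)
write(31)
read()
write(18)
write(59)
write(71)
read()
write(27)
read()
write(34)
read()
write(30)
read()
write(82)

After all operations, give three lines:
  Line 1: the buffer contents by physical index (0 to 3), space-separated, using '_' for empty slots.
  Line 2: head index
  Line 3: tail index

write(10): buf=[10 _ _ _], head=0, tail=1, size=1
write(31): buf=[10 31 _ _], head=0, tail=2, size=2
read(): buf=[_ 31 _ _], head=1, tail=2, size=1
write(18): buf=[_ 31 18 _], head=1, tail=3, size=2
write(59): buf=[_ 31 18 59], head=1, tail=0, size=3
write(71): buf=[71 31 18 59], head=1, tail=1, size=4
read(): buf=[71 _ 18 59], head=2, tail=1, size=3
write(27): buf=[71 27 18 59], head=2, tail=2, size=4
read(): buf=[71 27 _ 59], head=3, tail=2, size=3
write(34): buf=[71 27 34 59], head=3, tail=3, size=4
read(): buf=[71 27 34 _], head=0, tail=3, size=3
write(30): buf=[71 27 34 30], head=0, tail=0, size=4
read(): buf=[_ 27 34 30], head=1, tail=0, size=3
write(82): buf=[82 27 34 30], head=1, tail=1, size=4

Answer: 82 27 34 30
1
1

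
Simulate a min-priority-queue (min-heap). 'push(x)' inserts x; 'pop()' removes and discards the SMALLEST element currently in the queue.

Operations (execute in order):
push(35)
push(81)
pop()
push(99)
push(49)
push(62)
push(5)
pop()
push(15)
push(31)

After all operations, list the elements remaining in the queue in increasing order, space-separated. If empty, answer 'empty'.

Answer: 15 31 49 62 81 99

Derivation:
push(35): heap contents = [35]
push(81): heap contents = [35, 81]
pop() → 35: heap contents = [81]
push(99): heap contents = [81, 99]
push(49): heap contents = [49, 81, 99]
push(62): heap contents = [49, 62, 81, 99]
push(5): heap contents = [5, 49, 62, 81, 99]
pop() → 5: heap contents = [49, 62, 81, 99]
push(15): heap contents = [15, 49, 62, 81, 99]
push(31): heap contents = [15, 31, 49, 62, 81, 99]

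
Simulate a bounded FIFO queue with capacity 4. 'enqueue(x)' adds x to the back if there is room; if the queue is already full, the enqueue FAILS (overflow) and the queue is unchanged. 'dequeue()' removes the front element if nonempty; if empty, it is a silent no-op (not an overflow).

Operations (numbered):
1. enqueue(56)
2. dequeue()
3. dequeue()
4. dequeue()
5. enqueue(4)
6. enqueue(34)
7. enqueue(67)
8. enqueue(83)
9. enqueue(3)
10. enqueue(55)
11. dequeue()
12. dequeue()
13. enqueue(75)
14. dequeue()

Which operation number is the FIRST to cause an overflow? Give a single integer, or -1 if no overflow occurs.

1. enqueue(56): size=1
2. dequeue(): size=0
3. dequeue(): empty, no-op, size=0
4. dequeue(): empty, no-op, size=0
5. enqueue(4): size=1
6. enqueue(34): size=2
7. enqueue(67): size=3
8. enqueue(83): size=4
9. enqueue(3): size=4=cap → OVERFLOW (fail)
10. enqueue(55): size=4=cap → OVERFLOW (fail)
11. dequeue(): size=3
12. dequeue(): size=2
13. enqueue(75): size=3
14. dequeue(): size=2

Answer: 9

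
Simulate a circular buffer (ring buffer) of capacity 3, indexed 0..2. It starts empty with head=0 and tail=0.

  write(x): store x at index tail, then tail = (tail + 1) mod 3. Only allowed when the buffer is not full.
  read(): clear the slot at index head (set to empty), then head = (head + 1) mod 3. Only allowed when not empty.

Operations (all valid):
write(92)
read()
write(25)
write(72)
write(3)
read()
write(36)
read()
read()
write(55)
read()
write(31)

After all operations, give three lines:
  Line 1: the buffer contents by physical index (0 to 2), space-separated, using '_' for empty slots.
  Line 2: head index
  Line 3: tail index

Answer: 31 _ 55
2
1

Derivation:
write(92): buf=[92 _ _], head=0, tail=1, size=1
read(): buf=[_ _ _], head=1, tail=1, size=0
write(25): buf=[_ 25 _], head=1, tail=2, size=1
write(72): buf=[_ 25 72], head=1, tail=0, size=2
write(3): buf=[3 25 72], head=1, tail=1, size=3
read(): buf=[3 _ 72], head=2, tail=1, size=2
write(36): buf=[3 36 72], head=2, tail=2, size=3
read(): buf=[3 36 _], head=0, tail=2, size=2
read(): buf=[_ 36 _], head=1, tail=2, size=1
write(55): buf=[_ 36 55], head=1, tail=0, size=2
read(): buf=[_ _ 55], head=2, tail=0, size=1
write(31): buf=[31 _ 55], head=2, tail=1, size=2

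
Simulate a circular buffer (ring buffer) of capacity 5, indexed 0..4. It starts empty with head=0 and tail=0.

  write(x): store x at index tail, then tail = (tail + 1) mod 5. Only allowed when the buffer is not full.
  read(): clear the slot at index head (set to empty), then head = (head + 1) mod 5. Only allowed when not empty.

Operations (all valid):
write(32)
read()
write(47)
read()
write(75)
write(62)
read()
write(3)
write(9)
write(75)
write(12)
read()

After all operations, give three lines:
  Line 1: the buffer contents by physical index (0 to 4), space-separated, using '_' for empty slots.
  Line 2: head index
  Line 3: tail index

write(32): buf=[32 _ _ _ _], head=0, tail=1, size=1
read(): buf=[_ _ _ _ _], head=1, tail=1, size=0
write(47): buf=[_ 47 _ _ _], head=1, tail=2, size=1
read(): buf=[_ _ _ _ _], head=2, tail=2, size=0
write(75): buf=[_ _ 75 _ _], head=2, tail=3, size=1
write(62): buf=[_ _ 75 62 _], head=2, tail=4, size=2
read(): buf=[_ _ _ 62 _], head=3, tail=4, size=1
write(3): buf=[_ _ _ 62 3], head=3, tail=0, size=2
write(9): buf=[9 _ _ 62 3], head=3, tail=1, size=3
write(75): buf=[9 75 _ 62 3], head=3, tail=2, size=4
write(12): buf=[9 75 12 62 3], head=3, tail=3, size=5
read(): buf=[9 75 12 _ 3], head=4, tail=3, size=4

Answer: 9 75 12 _ 3
4
3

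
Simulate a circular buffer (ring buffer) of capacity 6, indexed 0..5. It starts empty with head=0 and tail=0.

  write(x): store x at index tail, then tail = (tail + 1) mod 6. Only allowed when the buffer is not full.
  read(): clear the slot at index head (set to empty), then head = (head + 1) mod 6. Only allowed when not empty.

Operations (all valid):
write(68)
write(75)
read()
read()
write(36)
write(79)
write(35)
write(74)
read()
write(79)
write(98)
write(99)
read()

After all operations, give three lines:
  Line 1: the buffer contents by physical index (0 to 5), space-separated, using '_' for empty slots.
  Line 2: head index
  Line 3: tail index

Answer: 79 98 99 _ 35 74
4
3

Derivation:
write(68): buf=[68 _ _ _ _ _], head=0, tail=1, size=1
write(75): buf=[68 75 _ _ _ _], head=0, tail=2, size=2
read(): buf=[_ 75 _ _ _ _], head=1, tail=2, size=1
read(): buf=[_ _ _ _ _ _], head=2, tail=2, size=0
write(36): buf=[_ _ 36 _ _ _], head=2, tail=3, size=1
write(79): buf=[_ _ 36 79 _ _], head=2, tail=4, size=2
write(35): buf=[_ _ 36 79 35 _], head=2, tail=5, size=3
write(74): buf=[_ _ 36 79 35 74], head=2, tail=0, size=4
read(): buf=[_ _ _ 79 35 74], head=3, tail=0, size=3
write(79): buf=[79 _ _ 79 35 74], head=3, tail=1, size=4
write(98): buf=[79 98 _ 79 35 74], head=3, tail=2, size=5
write(99): buf=[79 98 99 79 35 74], head=3, tail=3, size=6
read(): buf=[79 98 99 _ 35 74], head=4, tail=3, size=5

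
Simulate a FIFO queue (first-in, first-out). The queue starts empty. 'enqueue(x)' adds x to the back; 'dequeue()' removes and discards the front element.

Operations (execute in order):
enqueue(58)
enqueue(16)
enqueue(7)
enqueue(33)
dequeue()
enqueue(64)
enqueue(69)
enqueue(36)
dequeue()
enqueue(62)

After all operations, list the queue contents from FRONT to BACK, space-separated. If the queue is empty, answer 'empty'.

Answer: 7 33 64 69 36 62

Derivation:
enqueue(58): [58]
enqueue(16): [58, 16]
enqueue(7): [58, 16, 7]
enqueue(33): [58, 16, 7, 33]
dequeue(): [16, 7, 33]
enqueue(64): [16, 7, 33, 64]
enqueue(69): [16, 7, 33, 64, 69]
enqueue(36): [16, 7, 33, 64, 69, 36]
dequeue(): [7, 33, 64, 69, 36]
enqueue(62): [7, 33, 64, 69, 36, 62]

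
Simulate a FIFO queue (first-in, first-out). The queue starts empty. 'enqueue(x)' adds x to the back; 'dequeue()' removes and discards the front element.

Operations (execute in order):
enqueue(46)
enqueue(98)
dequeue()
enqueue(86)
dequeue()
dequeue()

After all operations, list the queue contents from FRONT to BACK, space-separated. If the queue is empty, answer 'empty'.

enqueue(46): [46]
enqueue(98): [46, 98]
dequeue(): [98]
enqueue(86): [98, 86]
dequeue(): [86]
dequeue(): []

Answer: empty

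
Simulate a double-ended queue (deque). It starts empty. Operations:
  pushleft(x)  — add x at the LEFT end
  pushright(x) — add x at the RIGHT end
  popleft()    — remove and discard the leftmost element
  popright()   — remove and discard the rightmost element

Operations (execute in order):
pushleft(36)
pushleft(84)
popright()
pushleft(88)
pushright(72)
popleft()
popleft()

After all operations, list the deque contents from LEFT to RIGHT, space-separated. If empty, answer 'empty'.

Answer: 72

Derivation:
pushleft(36): [36]
pushleft(84): [84, 36]
popright(): [84]
pushleft(88): [88, 84]
pushright(72): [88, 84, 72]
popleft(): [84, 72]
popleft(): [72]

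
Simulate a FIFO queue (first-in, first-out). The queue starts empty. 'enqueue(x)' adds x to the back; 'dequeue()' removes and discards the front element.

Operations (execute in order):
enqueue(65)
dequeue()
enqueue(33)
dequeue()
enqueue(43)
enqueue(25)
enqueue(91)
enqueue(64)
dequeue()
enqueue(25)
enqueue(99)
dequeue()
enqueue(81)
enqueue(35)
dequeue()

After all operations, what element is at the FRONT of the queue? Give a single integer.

Answer: 64

Derivation:
enqueue(65): queue = [65]
dequeue(): queue = []
enqueue(33): queue = [33]
dequeue(): queue = []
enqueue(43): queue = [43]
enqueue(25): queue = [43, 25]
enqueue(91): queue = [43, 25, 91]
enqueue(64): queue = [43, 25, 91, 64]
dequeue(): queue = [25, 91, 64]
enqueue(25): queue = [25, 91, 64, 25]
enqueue(99): queue = [25, 91, 64, 25, 99]
dequeue(): queue = [91, 64, 25, 99]
enqueue(81): queue = [91, 64, 25, 99, 81]
enqueue(35): queue = [91, 64, 25, 99, 81, 35]
dequeue(): queue = [64, 25, 99, 81, 35]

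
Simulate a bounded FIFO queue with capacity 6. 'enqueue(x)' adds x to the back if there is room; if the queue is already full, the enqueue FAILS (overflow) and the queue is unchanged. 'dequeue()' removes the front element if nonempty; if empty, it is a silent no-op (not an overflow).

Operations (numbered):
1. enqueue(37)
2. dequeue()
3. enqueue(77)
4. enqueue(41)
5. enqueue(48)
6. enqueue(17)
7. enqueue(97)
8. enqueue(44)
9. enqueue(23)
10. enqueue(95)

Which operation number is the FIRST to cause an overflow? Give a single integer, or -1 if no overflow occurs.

Answer: 9

Derivation:
1. enqueue(37): size=1
2. dequeue(): size=0
3. enqueue(77): size=1
4. enqueue(41): size=2
5. enqueue(48): size=3
6. enqueue(17): size=4
7. enqueue(97): size=5
8. enqueue(44): size=6
9. enqueue(23): size=6=cap → OVERFLOW (fail)
10. enqueue(95): size=6=cap → OVERFLOW (fail)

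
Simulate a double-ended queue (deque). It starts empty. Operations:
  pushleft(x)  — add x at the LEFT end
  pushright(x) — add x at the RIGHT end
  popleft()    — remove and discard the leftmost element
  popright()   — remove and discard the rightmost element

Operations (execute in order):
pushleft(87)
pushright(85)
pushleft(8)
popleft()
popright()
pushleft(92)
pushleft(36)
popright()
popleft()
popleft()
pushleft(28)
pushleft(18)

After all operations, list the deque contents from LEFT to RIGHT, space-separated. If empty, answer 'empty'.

Answer: 18 28

Derivation:
pushleft(87): [87]
pushright(85): [87, 85]
pushleft(8): [8, 87, 85]
popleft(): [87, 85]
popright(): [87]
pushleft(92): [92, 87]
pushleft(36): [36, 92, 87]
popright(): [36, 92]
popleft(): [92]
popleft(): []
pushleft(28): [28]
pushleft(18): [18, 28]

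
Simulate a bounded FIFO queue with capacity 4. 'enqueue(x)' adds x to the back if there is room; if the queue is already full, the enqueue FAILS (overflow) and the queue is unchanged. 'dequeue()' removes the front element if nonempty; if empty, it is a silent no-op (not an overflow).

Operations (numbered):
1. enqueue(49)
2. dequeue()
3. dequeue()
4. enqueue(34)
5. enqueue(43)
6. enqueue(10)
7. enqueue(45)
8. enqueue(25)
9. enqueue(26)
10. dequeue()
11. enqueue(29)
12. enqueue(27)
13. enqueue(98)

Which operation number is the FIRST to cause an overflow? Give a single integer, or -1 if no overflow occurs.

Answer: 8

Derivation:
1. enqueue(49): size=1
2. dequeue(): size=0
3. dequeue(): empty, no-op, size=0
4. enqueue(34): size=1
5. enqueue(43): size=2
6. enqueue(10): size=3
7. enqueue(45): size=4
8. enqueue(25): size=4=cap → OVERFLOW (fail)
9. enqueue(26): size=4=cap → OVERFLOW (fail)
10. dequeue(): size=3
11. enqueue(29): size=4
12. enqueue(27): size=4=cap → OVERFLOW (fail)
13. enqueue(98): size=4=cap → OVERFLOW (fail)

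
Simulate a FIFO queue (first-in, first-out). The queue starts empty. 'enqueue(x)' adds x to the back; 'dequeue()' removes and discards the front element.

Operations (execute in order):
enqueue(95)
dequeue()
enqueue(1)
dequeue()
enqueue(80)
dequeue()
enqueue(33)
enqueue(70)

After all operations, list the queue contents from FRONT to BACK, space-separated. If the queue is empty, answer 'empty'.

enqueue(95): [95]
dequeue(): []
enqueue(1): [1]
dequeue(): []
enqueue(80): [80]
dequeue(): []
enqueue(33): [33]
enqueue(70): [33, 70]

Answer: 33 70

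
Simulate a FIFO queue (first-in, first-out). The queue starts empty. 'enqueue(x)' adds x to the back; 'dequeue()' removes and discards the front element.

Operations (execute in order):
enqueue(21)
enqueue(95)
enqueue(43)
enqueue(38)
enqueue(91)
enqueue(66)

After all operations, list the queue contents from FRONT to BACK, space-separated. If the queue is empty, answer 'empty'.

Answer: 21 95 43 38 91 66

Derivation:
enqueue(21): [21]
enqueue(95): [21, 95]
enqueue(43): [21, 95, 43]
enqueue(38): [21, 95, 43, 38]
enqueue(91): [21, 95, 43, 38, 91]
enqueue(66): [21, 95, 43, 38, 91, 66]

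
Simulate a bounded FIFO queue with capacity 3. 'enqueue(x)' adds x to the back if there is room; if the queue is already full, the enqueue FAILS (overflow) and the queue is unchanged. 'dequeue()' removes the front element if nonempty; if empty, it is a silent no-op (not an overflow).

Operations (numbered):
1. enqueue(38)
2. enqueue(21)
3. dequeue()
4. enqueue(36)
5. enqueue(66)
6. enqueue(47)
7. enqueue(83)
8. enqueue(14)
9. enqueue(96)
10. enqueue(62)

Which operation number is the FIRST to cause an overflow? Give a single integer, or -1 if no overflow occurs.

1. enqueue(38): size=1
2. enqueue(21): size=2
3. dequeue(): size=1
4. enqueue(36): size=2
5. enqueue(66): size=3
6. enqueue(47): size=3=cap → OVERFLOW (fail)
7. enqueue(83): size=3=cap → OVERFLOW (fail)
8. enqueue(14): size=3=cap → OVERFLOW (fail)
9. enqueue(96): size=3=cap → OVERFLOW (fail)
10. enqueue(62): size=3=cap → OVERFLOW (fail)

Answer: 6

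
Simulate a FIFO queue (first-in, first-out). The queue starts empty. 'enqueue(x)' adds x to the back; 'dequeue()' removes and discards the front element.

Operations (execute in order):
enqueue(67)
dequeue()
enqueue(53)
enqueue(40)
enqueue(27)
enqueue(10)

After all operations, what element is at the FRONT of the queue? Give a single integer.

Answer: 53

Derivation:
enqueue(67): queue = [67]
dequeue(): queue = []
enqueue(53): queue = [53]
enqueue(40): queue = [53, 40]
enqueue(27): queue = [53, 40, 27]
enqueue(10): queue = [53, 40, 27, 10]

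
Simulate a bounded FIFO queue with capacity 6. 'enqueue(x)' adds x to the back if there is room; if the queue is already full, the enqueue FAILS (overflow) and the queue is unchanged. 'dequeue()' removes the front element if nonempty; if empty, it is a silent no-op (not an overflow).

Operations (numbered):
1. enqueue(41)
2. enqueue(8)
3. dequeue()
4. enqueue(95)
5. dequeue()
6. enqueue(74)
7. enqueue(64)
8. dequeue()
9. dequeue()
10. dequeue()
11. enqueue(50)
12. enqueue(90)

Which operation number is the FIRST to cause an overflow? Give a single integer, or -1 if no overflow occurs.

Answer: -1

Derivation:
1. enqueue(41): size=1
2. enqueue(8): size=2
3. dequeue(): size=1
4. enqueue(95): size=2
5. dequeue(): size=1
6. enqueue(74): size=2
7. enqueue(64): size=3
8. dequeue(): size=2
9. dequeue(): size=1
10. dequeue(): size=0
11. enqueue(50): size=1
12. enqueue(90): size=2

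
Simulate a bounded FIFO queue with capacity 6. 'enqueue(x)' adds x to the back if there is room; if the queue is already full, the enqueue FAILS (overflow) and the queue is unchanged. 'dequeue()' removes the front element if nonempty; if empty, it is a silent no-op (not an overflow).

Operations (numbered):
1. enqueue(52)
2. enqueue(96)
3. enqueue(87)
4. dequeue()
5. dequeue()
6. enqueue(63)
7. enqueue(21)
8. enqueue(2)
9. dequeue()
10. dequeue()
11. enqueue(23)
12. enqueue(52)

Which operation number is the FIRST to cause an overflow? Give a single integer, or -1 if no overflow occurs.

Answer: -1

Derivation:
1. enqueue(52): size=1
2. enqueue(96): size=2
3. enqueue(87): size=3
4. dequeue(): size=2
5. dequeue(): size=1
6. enqueue(63): size=2
7. enqueue(21): size=3
8. enqueue(2): size=4
9. dequeue(): size=3
10. dequeue(): size=2
11. enqueue(23): size=3
12. enqueue(52): size=4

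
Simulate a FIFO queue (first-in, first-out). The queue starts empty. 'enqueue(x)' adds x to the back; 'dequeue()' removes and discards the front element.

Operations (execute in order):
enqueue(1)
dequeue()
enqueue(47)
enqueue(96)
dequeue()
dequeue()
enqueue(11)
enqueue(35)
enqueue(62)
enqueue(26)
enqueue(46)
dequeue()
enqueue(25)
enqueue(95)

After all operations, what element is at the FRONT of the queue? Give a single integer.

enqueue(1): queue = [1]
dequeue(): queue = []
enqueue(47): queue = [47]
enqueue(96): queue = [47, 96]
dequeue(): queue = [96]
dequeue(): queue = []
enqueue(11): queue = [11]
enqueue(35): queue = [11, 35]
enqueue(62): queue = [11, 35, 62]
enqueue(26): queue = [11, 35, 62, 26]
enqueue(46): queue = [11, 35, 62, 26, 46]
dequeue(): queue = [35, 62, 26, 46]
enqueue(25): queue = [35, 62, 26, 46, 25]
enqueue(95): queue = [35, 62, 26, 46, 25, 95]

Answer: 35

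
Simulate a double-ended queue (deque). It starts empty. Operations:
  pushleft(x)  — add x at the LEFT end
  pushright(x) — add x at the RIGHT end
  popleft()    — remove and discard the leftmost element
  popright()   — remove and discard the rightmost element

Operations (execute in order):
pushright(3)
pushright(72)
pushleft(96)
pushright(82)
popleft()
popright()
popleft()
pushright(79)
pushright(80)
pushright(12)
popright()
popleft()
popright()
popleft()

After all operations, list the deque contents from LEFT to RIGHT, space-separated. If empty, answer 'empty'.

pushright(3): [3]
pushright(72): [3, 72]
pushleft(96): [96, 3, 72]
pushright(82): [96, 3, 72, 82]
popleft(): [3, 72, 82]
popright(): [3, 72]
popleft(): [72]
pushright(79): [72, 79]
pushright(80): [72, 79, 80]
pushright(12): [72, 79, 80, 12]
popright(): [72, 79, 80]
popleft(): [79, 80]
popright(): [79]
popleft(): []

Answer: empty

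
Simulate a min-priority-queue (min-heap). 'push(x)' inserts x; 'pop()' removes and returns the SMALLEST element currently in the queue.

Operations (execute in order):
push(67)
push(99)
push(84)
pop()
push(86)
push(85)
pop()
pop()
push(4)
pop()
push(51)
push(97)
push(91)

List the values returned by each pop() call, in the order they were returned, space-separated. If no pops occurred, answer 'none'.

Answer: 67 84 85 4

Derivation:
push(67): heap contents = [67]
push(99): heap contents = [67, 99]
push(84): heap contents = [67, 84, 99]
pop() → 67: heap contents = [84, 99]
push(86): heap contents = [84, 86, 99]
push(85): heap contents = [84, 85, 86, 99]
pop() → 84: heap contents = [85, 86, 99]
pop() → 85: heap contents = [86, 99]
push(4): heap contents = [4, 86, 99]
pop() → 4: heap contents = [86, 99]
push(51): heap contents = [51, 86, 99]
push(97): heap contents = [51, 86, 97, 99]
push(91): heap contents = [51, 86, 91, 97, 99]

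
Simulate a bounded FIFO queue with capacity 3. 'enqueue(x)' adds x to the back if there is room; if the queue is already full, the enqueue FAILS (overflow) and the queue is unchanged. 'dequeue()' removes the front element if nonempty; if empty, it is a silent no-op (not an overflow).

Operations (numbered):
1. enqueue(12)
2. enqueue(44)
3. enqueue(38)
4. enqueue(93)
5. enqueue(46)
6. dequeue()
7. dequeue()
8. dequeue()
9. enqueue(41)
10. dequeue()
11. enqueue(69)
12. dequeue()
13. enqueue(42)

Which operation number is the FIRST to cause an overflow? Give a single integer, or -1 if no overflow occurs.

1. enqueue(12): size=1
2. enqueue(44): size=2
3. enqueue(38): size=3
4. enqueue(93): size=3=cap → OVERFLOW (fail)
5. enqueue(46): size=3=cap → OVERFLOW (fail)
6. dequeue(): size=2
7. dequeue(): size=1
8. dequeue(): size=0
9. enqueue(41): size=1
10. dequeue(): size=0
11. enqueue(69): size=1
12. dequeue(): size=0
13. enqueue(42): size=1

Answer: 4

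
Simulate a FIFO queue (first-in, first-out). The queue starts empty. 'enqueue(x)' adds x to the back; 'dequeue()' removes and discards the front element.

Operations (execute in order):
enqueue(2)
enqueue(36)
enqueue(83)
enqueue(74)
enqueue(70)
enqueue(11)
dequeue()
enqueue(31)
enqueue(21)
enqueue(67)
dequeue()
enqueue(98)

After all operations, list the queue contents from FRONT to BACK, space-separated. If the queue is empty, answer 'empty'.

Answer: 83 74 70 11 31 21 67 98

Derivation:
enqueue(2): [2]
enqueue(36): [2, 36]
enqueue(83): [2, 36, 83]
enqueue(74): [2, 36, 83, 74]
enqueue(70): [2, 36, 83, 74, 70]
enqueue(11): [2, 36, 83, 74, 70, 11]
dequeue(): [36, 83, 74, 70, 11]
enqueue(31): [36, 83, 74, 70, 11, 31]
enqueue(21): [36, 83, 74, 70, 11, 31, 21]
enqueue(67): [36, 83, 74, 70, 11, 31, 21, 67]
dequeue(): [83, 74, 70, 11, 31, 21, 67]
enqueue(98): [83, 74, 70, 11, 31, 21, 67, 98]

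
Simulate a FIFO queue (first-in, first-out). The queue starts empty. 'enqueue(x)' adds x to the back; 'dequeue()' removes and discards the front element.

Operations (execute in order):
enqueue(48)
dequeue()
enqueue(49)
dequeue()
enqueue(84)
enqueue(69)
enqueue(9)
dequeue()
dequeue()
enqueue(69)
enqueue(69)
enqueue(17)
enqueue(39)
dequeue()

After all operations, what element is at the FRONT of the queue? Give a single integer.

Answer: 69

Derivation:
enqueue(48): queue = [48]
dequeue(): queue = []
enqueue(49): queue = [49]
dequeue(): queue = []
enqueue(84): queue = [84]
enqueue(69): queue = [84, 69]
enqueue(9): queue = [84, 69, 9]
dequeue(): queue = [69, 9]
dequeue(): queue = [9]
enqueue(69): queue = [9, 69]
enqueue(69): queue = [9, 69, 69]
enqueue(17): queue = [9, 69, 69, 17]
enqueue(39): queue = [9, 69, 69, 17, 39]
dequeue(): queue = [69, 69, 17, 39]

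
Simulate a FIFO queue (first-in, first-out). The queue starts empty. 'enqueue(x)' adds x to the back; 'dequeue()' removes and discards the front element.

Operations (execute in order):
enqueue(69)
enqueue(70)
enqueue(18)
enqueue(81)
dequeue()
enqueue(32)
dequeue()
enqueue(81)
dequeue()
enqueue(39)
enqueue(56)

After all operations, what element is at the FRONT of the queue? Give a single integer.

Answer: 81

Derivation:
enqueue(69): queue = [69]
enqueue(70): queue = [69, 70]
enqueue(18): queue = [69, 70, 18]
enqueue(81): queue = [69, 70, 18, 81]
dequeue(): queue = [70, 18, 81]
enqueue(32): queue = [70, 18, 81, 32]
dequeue(): queue = [18, 81, 32]
enqueue(81): queue = [18, 81, 32, 81]
dequeue(): queue = [81, 32, 81]
enqueue(39): queue = [81, 32, 81, 39]
enqueue(56): queue = [81, 32, 81, 39, 56]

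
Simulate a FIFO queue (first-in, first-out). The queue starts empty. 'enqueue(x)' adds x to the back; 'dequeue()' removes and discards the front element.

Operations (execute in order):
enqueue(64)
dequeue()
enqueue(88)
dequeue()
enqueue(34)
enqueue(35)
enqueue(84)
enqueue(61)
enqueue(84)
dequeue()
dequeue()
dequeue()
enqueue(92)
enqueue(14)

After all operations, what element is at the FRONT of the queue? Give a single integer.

Answer: 61

Derivation:
enqueue(64): queue = [64]
dequeue(): queue = []
enqueue(88): queue = [88]
dequeue(): queue = []
enqueue(34): queue = [34]
enqueue(35): queue = [34, 35]
enqueue(84): queue = [34, 35, 84]
enqueue(61): queue = [34, 35, 84, 61]
enqueue(84): queue = [34, 35, 84, 61, 84]
dequeue(): queue = [35, 84, 61, 84]
dequeue(): queue = [84, 61, 84]
dequeue(): queue = [61, 84]
enqueue(92): queue = [61, 84, 92]
enqueue(14): queue = [61, 84, 92, 14]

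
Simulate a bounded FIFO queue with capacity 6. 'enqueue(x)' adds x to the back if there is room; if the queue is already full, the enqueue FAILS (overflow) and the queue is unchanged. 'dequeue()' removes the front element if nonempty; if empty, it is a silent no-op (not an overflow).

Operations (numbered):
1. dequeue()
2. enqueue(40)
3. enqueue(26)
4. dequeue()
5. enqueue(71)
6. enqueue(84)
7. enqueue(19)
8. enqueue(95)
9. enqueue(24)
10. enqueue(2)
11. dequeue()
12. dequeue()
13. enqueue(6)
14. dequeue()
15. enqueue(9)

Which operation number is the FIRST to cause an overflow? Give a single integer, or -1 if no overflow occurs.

1. dequeue(): empty, no-op, size=0
2. enqueue(40): size=1
3. enqueue(26): size=2
4. dequeue(): size=1
5. enqueue(71): size=2
6. enqueue(84): size=3
7. enqueue(19): size=4
8. enqueue(95): size=5
9. enqueue(24): size=6
10. enqueue(2): size=6=cap → OVERFLOW (fail)
11. dequeue(): size=5
12. dequeue(): size=4
13. enqueue(6): size=5
14. dequeue(): size=4
15. enqueue(9): size=5

Answer: 10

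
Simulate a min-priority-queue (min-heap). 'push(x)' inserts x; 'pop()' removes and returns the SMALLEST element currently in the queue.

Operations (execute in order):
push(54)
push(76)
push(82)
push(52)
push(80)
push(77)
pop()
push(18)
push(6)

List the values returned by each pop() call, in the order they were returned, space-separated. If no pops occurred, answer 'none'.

push(54): heap contents = [54]
push(76): heap contents = [54, 76]
push(82): heap contents = [54, 76, 82]
push(52): heap contents = [52, 54, 76, 82]
push(80): heap contents = [52, 54, 76, 80, 82]
push(77): heap contents = [52, 54, 76, 77, 80, 82]
pop() → 52: heap contents = [54, 76, 77, 80, 82]
push(18): heap contents = [18, 54, 76, 77, 80, 82]
push(6): heap contents = [6, 18, 54, 76, 77, 80, 82]

Answer: 52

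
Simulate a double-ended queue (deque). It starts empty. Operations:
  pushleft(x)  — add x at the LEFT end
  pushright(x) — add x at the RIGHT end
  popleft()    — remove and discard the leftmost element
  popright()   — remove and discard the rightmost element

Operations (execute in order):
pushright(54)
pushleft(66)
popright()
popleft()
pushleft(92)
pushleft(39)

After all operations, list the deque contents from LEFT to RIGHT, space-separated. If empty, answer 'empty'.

Answer: 39 92

Derivation:
pushright(54): [54]
pushleft(66): [66, 54]
popright(): [66]
popleft(): []
pushleft(92): [92]
pushleft(39): [39, 92]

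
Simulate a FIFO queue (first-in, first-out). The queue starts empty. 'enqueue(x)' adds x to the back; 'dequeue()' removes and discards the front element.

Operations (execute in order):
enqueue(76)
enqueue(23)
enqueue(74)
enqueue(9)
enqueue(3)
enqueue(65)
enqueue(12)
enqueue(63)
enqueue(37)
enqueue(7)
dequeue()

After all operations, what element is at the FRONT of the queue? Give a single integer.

Answer: 23

Derivation:
enqueue(76): queue = [76]
enqueue(23): queue = [76, 23]
enqueue(74): queue = [76, 23, 74]
enqueue(9): queue = [76, 23, 74, 9]
enqueue(3): queue = [76, 23, 74, 9, 3]
enqueue(65): queue = [76, 23, 74, 9, 3, 65]
enqueue(12): queue = [76, 23, 74, 9, 3, 65, 12]
enqueue(63): queue = [76, 23, 74, 9, 3, 65, 12, 63]
enqueue(37): queue = [76, 23, 74, 9, 3, 65, 12, 63, 37]
enqueue(7): queue = [76, 23, 74, 9, 3, 65, 12, 63, 37, 7]
dequeue(): queue = [23, 74, 9, 3, 65, 12, 63, 37, 7]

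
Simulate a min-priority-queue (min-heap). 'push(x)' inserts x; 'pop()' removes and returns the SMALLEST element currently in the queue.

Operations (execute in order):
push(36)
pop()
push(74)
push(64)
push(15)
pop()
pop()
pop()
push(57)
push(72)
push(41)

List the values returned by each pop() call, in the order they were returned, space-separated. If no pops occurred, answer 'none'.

Answer: 36 15 64 74

Derivation:
push(36): heap contents = [36]
pop() → 36: heap contents = []
push(74): heap contents = [74]
push(64): heap contents = [64, 74]
push(15): heap contents = [15, 64, 74]
pop() → 15: heap contents = [64, 74]
pop() → 64: heap contents = [74]
pop() → 74: heap contents = []
push(57): heap contents = [57]
push(72): heap contents = [57, 72]
push(41): heap contents = [41, 57, 72]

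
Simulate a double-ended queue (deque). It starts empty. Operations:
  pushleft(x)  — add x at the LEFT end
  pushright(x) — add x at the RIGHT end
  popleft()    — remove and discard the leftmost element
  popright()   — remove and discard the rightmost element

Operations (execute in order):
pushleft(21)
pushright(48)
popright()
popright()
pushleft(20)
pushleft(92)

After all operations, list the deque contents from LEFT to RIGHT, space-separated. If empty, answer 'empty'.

Answer: 92 20

Derivation:
pushleft(21): [21]
pushright(48): [21, 48]
popright(): [21]
popright(): []
pushleft(20): [20]
pushleft(92): [92, 20]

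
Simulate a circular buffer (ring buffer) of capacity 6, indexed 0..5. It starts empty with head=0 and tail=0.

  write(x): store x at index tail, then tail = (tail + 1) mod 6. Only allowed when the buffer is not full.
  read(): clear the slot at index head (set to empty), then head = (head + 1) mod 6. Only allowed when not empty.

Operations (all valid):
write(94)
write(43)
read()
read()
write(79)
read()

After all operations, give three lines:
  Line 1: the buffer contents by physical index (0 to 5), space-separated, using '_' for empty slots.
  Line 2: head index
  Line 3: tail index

write(94): buf=[94 _ _ _ _ _], head=0, tail=1, size=1
write(43): buf=[94 43 _ _ _ _], head=0, tail=2, size=2
read(): buf=[_ 43 _ _ _ _], head=1, tail=2, size=1
read(): buf=[_ _ _ _ _ _], head=2, tail=2, size=0
write(79): buf=[_ _ 79 _ _ _], head=2, tail=3, size=1
read(): buf=[_ _ _ _ _ _], head=3, tail=3, size=0

Answer: _ _ _ _ _ _
3
3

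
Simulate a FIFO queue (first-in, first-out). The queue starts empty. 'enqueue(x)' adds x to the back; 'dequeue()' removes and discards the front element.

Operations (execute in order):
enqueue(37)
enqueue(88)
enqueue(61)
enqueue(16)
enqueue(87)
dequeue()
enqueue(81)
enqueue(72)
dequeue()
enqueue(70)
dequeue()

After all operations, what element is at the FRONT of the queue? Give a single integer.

enqueue(37): queue = [37]
enqueue(88): queue = [37, 88]
enqueue(61): queue = [37, 88, 61]
enqueue(16): queue = [37, 88, 61, 16]
enqueue(87): queue = [37, 88, 61, 16, 87]
dequeue(): queue = [88, 61, 16, 87]
enqueue(81): queue = [88, 61, 16, 87, 81]
enqueue(72): queue = [88, 61, 16, 87, 81, 72]
dequeue(): queue = [61, 16, 87, 81, 72]
enqueue(70): queue = [61, 16, 87, 81, 72, 70]
dequeue(): queue = [16, 87, 81, 72, 70]

Answer: 16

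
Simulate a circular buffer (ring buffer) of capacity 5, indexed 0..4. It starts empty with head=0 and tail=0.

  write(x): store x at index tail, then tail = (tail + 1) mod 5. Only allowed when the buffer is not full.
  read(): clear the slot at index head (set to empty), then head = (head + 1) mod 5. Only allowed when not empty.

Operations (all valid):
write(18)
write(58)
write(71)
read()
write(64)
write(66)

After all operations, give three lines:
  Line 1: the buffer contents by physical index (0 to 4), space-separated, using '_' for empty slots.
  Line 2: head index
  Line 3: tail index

Answer: _ 58 71 64 66
1
0

Derivation:
write(18): buf=[18 _ _ _ _], head=0, tail=1, size=1
write(58): buf=[18 58 _ _ _], head=0, tail=2, size=2
write(71): buf=[18 58 71 _ _], head=0, tail=3, size=3
read(): buf=[_ 58 71 _ _], head=1, tail=3, size=2
write(64): buf=[_ 58 71 64 _], head=1, tail=4, size=3
write(66): buf=[_ 58 71 64 66], head=1, tail=0, size=4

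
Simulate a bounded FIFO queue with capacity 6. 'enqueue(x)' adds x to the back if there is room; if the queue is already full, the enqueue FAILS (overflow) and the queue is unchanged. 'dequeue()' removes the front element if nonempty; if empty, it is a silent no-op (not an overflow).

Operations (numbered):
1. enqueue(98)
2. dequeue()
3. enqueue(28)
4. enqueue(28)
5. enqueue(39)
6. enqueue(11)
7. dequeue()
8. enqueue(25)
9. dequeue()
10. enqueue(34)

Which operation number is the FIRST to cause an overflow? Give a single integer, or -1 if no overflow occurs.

1. enqueue(98): size=1
2. dequeue(): size=0
3. enqueue(28): size=1
4. enqueue(28): size=2
5. enqueue(39): size=3
6. enqueue(11): size=4
7. dequeue(): size=3
8. enqueue(25): size=4
9. dequeue(): size=3
10. enqueue(34): size=4

Answer: -1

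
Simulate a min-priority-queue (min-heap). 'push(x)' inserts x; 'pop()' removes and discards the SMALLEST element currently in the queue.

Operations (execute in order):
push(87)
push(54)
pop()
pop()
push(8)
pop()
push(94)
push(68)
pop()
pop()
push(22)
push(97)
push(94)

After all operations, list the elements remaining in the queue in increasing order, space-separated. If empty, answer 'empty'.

push(87): heap contents = [87]
push(54): heap contents = [54, 87]
pop() → 54: heap contents = [87]
pop() → 87: heap contents = []
push(8): heap contents = [8]
pop() → 8: heap contents = []
push(94): heap contents = [94]
push(68): heap contents = [68, 94]
pop() → 68: heap contents = [94]
pop() → 94: heap contents = []
push(22): heap contents = [22]
push(97): heap contents = [22, 97]
push(94): heap contents = [22, 94, 97]

Answer: 22 94 97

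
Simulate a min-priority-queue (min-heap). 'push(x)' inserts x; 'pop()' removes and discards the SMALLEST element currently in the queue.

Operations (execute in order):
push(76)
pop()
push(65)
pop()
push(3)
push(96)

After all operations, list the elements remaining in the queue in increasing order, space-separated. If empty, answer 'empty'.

Answer: 3 96

Derivation:
push(76): heap contents = [76]
pop() → 76: heap contents = []
push(65): heap contents = [65]
pop() → 65: heap contents = []
push(3): heap contents = [3]
push(96): heap contents = [3, 96]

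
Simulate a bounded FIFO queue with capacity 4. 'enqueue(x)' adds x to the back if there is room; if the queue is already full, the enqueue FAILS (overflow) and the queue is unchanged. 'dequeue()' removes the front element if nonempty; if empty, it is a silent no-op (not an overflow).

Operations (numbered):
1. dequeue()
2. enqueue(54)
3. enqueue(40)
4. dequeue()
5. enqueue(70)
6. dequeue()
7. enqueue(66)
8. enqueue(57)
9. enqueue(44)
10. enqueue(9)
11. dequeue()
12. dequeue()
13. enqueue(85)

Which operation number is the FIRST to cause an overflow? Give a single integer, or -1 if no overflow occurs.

1. dequeue(): empty, no-op, size=0
2. enqueue(54): size=1
3. enqueue(40): size=2
4. dequeue(): size=1
5. enqueue(70): size=2
6. dequeue(): size=1
7. enqueue(66): size=2
8. enqueue(57): size=3
9. enqueue(44): size=4
10. enqueue(9): size=4=cap → OVERFLOW (fail)
11. dequeue(): size=3
12. dequeue(): size=2
13. enqueue(85): size=3

Answer: 10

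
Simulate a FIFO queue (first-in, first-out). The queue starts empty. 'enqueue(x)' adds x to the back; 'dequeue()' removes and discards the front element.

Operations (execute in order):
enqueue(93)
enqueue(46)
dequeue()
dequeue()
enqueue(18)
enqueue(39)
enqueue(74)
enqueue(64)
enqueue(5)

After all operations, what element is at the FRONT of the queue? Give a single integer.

Answer: 18

Derivation:
enqueue(93): queue = [93]
enqueue(46): queue = [93, 46]
dequeue(): queue = [46]
dequeue(): queue = []
enqueue(18): queue = [18]
enqueue(39): queue = [18, 39]
enqueue(74): queue = [18, 39, 74]
enqueue(64): queue = [18, 39, 74, 64]
enqueue(5): queue = [18, 39, 74, 64, 5]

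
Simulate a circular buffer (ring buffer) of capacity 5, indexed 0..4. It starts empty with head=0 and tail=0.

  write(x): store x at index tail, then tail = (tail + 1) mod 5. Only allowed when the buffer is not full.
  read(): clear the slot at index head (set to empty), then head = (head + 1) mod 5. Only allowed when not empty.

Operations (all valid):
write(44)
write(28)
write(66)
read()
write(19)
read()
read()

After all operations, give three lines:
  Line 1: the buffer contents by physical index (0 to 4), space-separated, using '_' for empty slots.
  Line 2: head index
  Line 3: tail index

write(44): buf=[44 _ _ _ _], head=0, tail=1, size=1
write(28): buf=[44 28 _ _ _], head=0, tail=2, size=2
write(66): buf=[44 28 66 _ _], head=0, tail=3, size=3
read(): buf=[_ 28 66 _ _], head=1, tail=3, size=2
write(19): buf=[_ 28 66 19 _], head=1, tail=4, size=3
read(): buf=[_ _ 66 19 _], head=2, tail=4, size=2
read(): buf=[_ _ _ 19 _], head=3, tail=4, size=1

Answer: _ _ _ 19 _
3
4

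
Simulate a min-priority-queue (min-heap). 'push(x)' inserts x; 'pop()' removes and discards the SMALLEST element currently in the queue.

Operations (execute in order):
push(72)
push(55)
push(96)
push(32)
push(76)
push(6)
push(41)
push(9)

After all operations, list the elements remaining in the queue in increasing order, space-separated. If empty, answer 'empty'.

Answer: 6 9 32 41 55 72 76 96

Derivation:
push(72): heap contents = [72]
push(55): heap contents = [55, 72]
push(96): heap contents = [55, 72, 96]
push(32): heap contents = [32, 55, 72, 96]
push(76): heap contents = [32, 55, 72, 76, 96]
push(6): heap contents = [6, 32, 55, 72, 76, 96]
push(41): heap contents = [6, 32, 41, 55, 72, 76, 96]
push(9): heap contents = [6, 9, 32, 41, 55, 72, 76, 96]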